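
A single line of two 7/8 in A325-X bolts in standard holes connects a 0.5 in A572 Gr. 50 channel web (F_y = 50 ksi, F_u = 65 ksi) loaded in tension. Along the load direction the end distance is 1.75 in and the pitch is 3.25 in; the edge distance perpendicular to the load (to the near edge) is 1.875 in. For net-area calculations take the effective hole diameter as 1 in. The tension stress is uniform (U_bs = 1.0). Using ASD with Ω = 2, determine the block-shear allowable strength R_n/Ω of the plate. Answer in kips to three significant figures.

Shear plane L_v = 1.75 + 1·3.25 = 5 in; A_gv = 5 × 0.5 = 2.5 in².
A_nv = (5 − 1.5·1) × 0.5 = 1.75 in².
A_nt = (1.875 − 0.5·1) × 0.5 = 0.6875 in².
0.6 F_u A_nv = 68.25 kips; 0.6 F_y A_gv = 75 kips → shear rupture governs the shear term.
R_n = 68.25 + 1.0 × 65 × 0.6875 = 112.9 kips.
Allowable strength R_n/Ω = 112.9 / 2 = 56.5 kips.

56.5 kips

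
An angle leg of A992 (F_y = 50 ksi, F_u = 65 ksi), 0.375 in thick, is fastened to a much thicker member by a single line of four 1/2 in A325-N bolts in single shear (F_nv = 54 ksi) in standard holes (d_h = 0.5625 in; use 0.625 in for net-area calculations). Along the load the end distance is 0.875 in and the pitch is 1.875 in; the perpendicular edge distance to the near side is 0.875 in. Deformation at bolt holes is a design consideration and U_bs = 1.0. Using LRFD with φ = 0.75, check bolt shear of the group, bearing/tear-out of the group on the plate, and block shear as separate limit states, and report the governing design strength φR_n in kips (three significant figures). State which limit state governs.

Bolt shear: A_b = π·0.5²/4 = 0.1963 in²; R_n = 54 × 0.1963 × 4 × 1 = 42.41 kips → 0.75 × 42.41 = 31.8 kips.
Bearing: edge l_c = 0.5938, r_n = 17.37 kips; interior l_c = 1.312, r_n = 29.25 kips; R_n = 17.37 + 3·29.25 = 105.1 kips → 78.8 kips.
Block shear: A_gv = 2.438, A_nv = 1.617, A_nt = 0.2109 in²; R_n = min(0.6F_uA_nv, 0.6F_yA_gv) + U_bs·F_u·A_nt = 76.78 kips → 57.6 kips.
Bolt shear governs: 31.8 kips.

31.8 kips (bolt shear governs)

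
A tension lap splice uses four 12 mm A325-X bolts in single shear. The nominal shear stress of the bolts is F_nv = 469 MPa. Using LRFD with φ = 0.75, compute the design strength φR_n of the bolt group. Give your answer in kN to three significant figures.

A_b = π × 12² / 4 = 113.1 mm².
R_n = F_nv · A_b · n · n_s = 469 × 113.1 × 4 × 1 / 1000 = 212.2 kN.
Design strength φR_n = 0.75 × 212.2 = 159 kN.

159 kN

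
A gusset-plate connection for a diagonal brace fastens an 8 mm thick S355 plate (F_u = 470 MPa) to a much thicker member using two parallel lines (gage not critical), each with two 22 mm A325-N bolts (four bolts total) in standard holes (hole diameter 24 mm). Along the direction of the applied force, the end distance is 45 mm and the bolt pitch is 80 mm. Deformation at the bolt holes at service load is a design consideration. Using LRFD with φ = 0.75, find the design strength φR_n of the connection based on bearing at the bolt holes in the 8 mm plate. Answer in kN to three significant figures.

Per bolt r_n = 1.2 l_c t F_u ≤ 2.4 d t F_u; upper limit = 2.4 × 22 × 8 × 470 / 1000 = 198.5 kN.
Edge bolt: l_c = 45 − 24/2 = 33 mm → 1.2 × 33 × 8 × 470 / 1000 = 148.9 → r_n = 148.9 kN.
Interior bolts: l_c = 80 − 24 = 56 mm → 1.2 × 56 × 8 × 470 / 1000 = 252.7 → r_n = 198.5 kN.
R_n = 2 × 148.9 + 2 × 198.5 = 694.8 kN.
Design strength φR_n = 0.75 × 694.8 = 521 kN.

521 kN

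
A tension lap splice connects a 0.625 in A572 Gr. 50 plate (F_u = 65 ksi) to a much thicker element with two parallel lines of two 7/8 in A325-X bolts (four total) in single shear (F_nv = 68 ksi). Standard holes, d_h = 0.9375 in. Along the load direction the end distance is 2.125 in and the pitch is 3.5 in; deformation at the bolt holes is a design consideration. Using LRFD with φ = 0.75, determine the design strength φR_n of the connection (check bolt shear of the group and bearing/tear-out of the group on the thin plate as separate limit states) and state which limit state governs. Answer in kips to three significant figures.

Bolt shear: A_b = π·0.875²/4 = 0.6013 in²; R_n = 68 × 0.6013 × 4 × 1 = 163.6 kips → 0.75 × 163.6 = 123 kips.
Bearing (1.2 l_c t F_u ≤ 2.4 d t F_u): upper limit = 2.4·0.875·0.625·65 = 85.31 kips.
  Edge l_c = 2.125 − 0.9375/2 = 1.656 → r_n = 80.74 kips; interior l_c = 3.5 − 0.9375 = 2.562 → r_n = 85.31 kips.
  R_n,bearing = 2·80.74 + 2·85.31 = 332.1 kips → 0.75 × 332.1 = 249 kips.
Bolt shear governs: 123 kips.

123 kips (bolt shear governs)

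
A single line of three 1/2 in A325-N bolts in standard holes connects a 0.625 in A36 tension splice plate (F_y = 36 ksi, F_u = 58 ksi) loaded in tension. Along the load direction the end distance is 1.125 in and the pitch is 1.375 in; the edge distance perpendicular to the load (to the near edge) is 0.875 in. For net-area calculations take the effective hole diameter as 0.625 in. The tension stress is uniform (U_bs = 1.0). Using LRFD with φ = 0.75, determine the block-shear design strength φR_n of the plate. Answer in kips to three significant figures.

53 kips

Shear plane L_v = 1.125 + 2·1.375 = 3.875 in; A_gv = 3.875 × 0.625 = 2.422 in².
A_nv = (3.875 − 2.5·0.625) × 0.625 = 1.445 in².
A_nt = (0.875 − 0.5·0.625) × 0.625 = 0.3516 in².
0.6 F_u A_nv = 50.3 kips; 0.6 F_y A_gv = 52.31 kips → shear rupture governs the shear term.
R_n = 50.3 + 1.0 × 58 × 0.3516 = 70.69 kips.
Design strength φR_n = 0.75 × 70.69 = 53 kips.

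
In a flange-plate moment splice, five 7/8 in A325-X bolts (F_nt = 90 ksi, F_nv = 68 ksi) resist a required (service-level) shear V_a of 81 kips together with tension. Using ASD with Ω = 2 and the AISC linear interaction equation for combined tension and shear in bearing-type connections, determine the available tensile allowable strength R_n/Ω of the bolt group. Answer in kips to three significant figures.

A_b = π·0.875²/4 = 0.6013 in²; f_rv = 81 / (5 × 0.6013) = 26.94 ksi.
F'_nt = 1.3 F_nt − (Ω F_nt / F_nv) f_rv = 1.3·90 − (2·90/68)·26.94 = 45.69 ksi, capped at F_nt → F'_nt = 45.69 ksi.
R_n = F'_nt · A_b · n = 45.69 × 0.6013 × 5 = 137.4 kips.
Allowable strength R_n/Ω = 137.4 / 2 = 68.7 kips.

68.7 kips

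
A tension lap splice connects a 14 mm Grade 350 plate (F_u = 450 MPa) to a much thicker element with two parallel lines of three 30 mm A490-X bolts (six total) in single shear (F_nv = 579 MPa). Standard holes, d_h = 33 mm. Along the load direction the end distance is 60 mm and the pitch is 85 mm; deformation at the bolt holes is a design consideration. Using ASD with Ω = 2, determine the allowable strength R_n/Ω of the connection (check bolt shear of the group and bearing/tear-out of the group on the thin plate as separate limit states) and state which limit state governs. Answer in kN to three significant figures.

1120 kN (bearing governs)

Bolt shear: A_b = π·30²/4 = 706.9 mm²; R_n = 579 × 706.9 × 6 × 1 / 1000 = 2456 kN → 2456 / 2 = 1230 kN.
Bearing (1.2 l_c t F_u ≤ 2.4 d t F_u): upper limit = 2.4·30·14·450 / 1000 = 453.6 kN.
  Edge l_c = 60 − 33/2 = 43.5 → r_n = 328.9 kN; interior l_c = 85 − 33 = 52 → r_n = 393.1 kN.
  R_n,bearing = 2·328.9 + 4·393.1 = 2230 kN → 2230 / 2 = 1120 kN.
Bearing governs: 1120 kN.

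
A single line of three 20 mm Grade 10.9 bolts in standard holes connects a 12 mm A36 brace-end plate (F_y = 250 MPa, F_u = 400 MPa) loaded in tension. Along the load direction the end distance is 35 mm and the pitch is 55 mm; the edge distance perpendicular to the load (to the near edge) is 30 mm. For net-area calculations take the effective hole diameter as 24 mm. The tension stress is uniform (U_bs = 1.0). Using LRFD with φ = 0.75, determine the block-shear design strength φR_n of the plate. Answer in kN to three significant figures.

Shear plane L_v = 35 + 2·55 = 145 mm; A_gv = 145 × 12 = 1740 mm².
A_nv = (145 − 2.5·24) × 12 = 1020 mm².
A_nt = (30 − 0.5·24) × 12 = 216 mm².
0.6 F_u A_nv = 244.8 kN; 0.6 F_y A_gv = 261 kN → shear rupture governs the shear term.
R_n = 244.8 + 1.0 × 400 × 216 / 1000 = 331.2 kN.
Design strength φR_n = 0.75 × 331.2 = 248 kN.

248 kN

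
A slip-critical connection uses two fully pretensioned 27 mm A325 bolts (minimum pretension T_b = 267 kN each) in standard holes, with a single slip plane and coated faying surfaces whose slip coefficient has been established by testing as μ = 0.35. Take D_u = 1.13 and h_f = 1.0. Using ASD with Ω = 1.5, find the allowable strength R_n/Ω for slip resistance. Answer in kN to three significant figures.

R_n = μ · D_u · h_f · T_b · n_s · n_b = 0.35 × 1.13 × 1.0 × 267 × 1 × 2 = 211.2 kN.
Allowable strength R_n/Ω = 211.2 / 1.5 = 141 kN.

141 kN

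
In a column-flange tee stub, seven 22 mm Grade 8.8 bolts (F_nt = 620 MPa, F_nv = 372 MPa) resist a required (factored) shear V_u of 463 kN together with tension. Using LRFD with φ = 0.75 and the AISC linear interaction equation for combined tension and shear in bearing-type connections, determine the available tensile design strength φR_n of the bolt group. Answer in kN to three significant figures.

837 kN

A_b = π·22²/4 = 380.1 mm²; f_rv = 463 × 1000 / (7 × 380.1) = 174 MPa.
F'_nt = 1.3 F_nt − (F_nt / φF_nv) f_rv = 1.3·620 − (620/(0.75·372))·174 = 419.3 MPa, capped at F_nt → F'_nt = 419.3 MPa.
R_n = F'_nt · A_b · n = 419.3 × 380.1 × 7 / 1000 = 1116 kN.
Design strength φR_n = 0.75 × 1116 = 837 kN.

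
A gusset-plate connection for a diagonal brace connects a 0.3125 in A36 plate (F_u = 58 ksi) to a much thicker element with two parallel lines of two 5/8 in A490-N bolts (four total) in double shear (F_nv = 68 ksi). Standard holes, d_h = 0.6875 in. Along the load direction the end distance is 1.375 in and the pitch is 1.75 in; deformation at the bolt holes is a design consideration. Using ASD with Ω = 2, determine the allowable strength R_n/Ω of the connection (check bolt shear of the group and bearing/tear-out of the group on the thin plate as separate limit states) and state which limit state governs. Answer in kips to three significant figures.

45.5 kips (bearing governs)

Bolt shear: A_b = π·0.625²/4 = 0.3068 in²; R_n = 68 × 0.3068 × 4 × 2 = 166.9 kips → 166.9 / 2 = 83.4 kips.
Bearing (1.2 l_c t F_u ≤ 2.4 d t F_u): upper limit = 2.4·0.625·0.3125·58 = 27.19 kips.
  Edge l_c = 1.375 − 0.6875/2 = 1.031 → r_n = 22.43 kips; interior l_c = 1.75 − 0.6875 = 1.062 → r_n = 23.11 kips.
  R_n,bearing = 2·22.43 + 2·23.11 = 91.08 kips → 91.08 / 2 = 45.5 kips.
Bearing governs: 45.5 kips.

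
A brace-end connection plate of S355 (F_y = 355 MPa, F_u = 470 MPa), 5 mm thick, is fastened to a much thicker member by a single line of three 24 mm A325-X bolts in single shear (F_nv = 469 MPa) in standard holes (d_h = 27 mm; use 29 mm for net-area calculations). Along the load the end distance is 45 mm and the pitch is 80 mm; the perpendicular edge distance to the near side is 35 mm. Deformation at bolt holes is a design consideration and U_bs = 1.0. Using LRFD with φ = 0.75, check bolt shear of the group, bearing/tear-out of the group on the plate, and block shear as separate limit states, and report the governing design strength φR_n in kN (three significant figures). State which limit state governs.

176 kN (block shear governs)

Bolt shear: A_b = π·24²/4 = 452.4 mm²; R_n = 469 × 452.4 × 3 × 1 / 1000 = 636.5 kN → 0.75 × 636.5 = 477 kN.
Bearing: edge l_c = 31.5, r_n = 88.83 kN; interior l_c = 53, r_n = 135.4 kN; R_n = 88.83 + 2·135.4 = 359.6 kN → 270 kN.
Block shear: A_gv = 1025, A_nv = 662.5, A_nt = 102.5 mm²; R_n = min(0.6F_uA_nv, 0.6F_yA_gv) + U_bs·F_u·A_nt = 235 kN → 176 kN.
Block shear governs: 176 kN.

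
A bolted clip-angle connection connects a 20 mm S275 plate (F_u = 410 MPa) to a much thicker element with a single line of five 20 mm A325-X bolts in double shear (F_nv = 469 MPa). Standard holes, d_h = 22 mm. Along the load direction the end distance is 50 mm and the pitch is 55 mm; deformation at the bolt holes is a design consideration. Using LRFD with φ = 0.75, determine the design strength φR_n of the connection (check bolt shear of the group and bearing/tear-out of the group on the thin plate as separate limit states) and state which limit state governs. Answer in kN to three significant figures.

1110 kN (bolt shear governs)

Bolt shear: A_b = π·20²/4 = 314.2 mm²; R_n = 469 × 314.2 × 5 × 2 / 1000 = 1473 kN → 0.75 × 1473 = 1110 kN.
Bearing (1.2 l_c t F_u ≤ 2.4 d t F_u): upper limit = 2.4·20·20·410 / 1000 = 393.6 kN.
  Edge l_c = 50 − 22/2 = 39 → r_n = 383.8 kN; interior l_c = 55 − 22 = 33 → r_n = 324.7 kN.
  R_n,bearing = 1·383.8 + 4·324.7 = 1683 kN → 0.75 × 1683 = 1260 kN.
Bolt shear governs: 1110 kN.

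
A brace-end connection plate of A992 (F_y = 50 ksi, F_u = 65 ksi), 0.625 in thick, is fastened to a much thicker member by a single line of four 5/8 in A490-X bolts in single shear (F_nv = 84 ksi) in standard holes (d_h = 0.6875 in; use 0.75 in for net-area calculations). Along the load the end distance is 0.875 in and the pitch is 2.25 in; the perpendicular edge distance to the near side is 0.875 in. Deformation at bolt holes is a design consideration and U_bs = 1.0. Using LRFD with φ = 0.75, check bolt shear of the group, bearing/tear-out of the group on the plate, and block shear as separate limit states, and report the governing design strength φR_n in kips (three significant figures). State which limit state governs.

Bolt shear: A_b = π·0.625²/4 = 0.3068 in²; R_n = 84 × 0.3068 × 4 × 1 = 103.1 kips → 0.75 × 103.1 = 77.3 kips.
Bearing: edge l_c = 0.5312, r_n = 25.9 kips; interior l_c = 1.562, r_n = 60.94 kips; R_n = 25.9 + 3·60.94 = 208.7 kips → 157 kips.
Block shear: A_gv = 4.766, A_nv = 3.125, A_nt = 0.3125 in²; R_n = min(0.6F_uA_nv, 0.6F_yA_gv) + U_bs·F_u·A_nt = 142.2 kips → 107 kips.
Bolt shear governs: 77.3 kips.

77.3 kips (bolt shear governs)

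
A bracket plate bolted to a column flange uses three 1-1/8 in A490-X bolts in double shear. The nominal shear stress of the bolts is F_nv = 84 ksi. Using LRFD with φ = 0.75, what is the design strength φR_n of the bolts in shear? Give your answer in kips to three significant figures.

A_b = π × 1.125² / 4 = 0.994 in².
R_n = F_nv · A_b · n · n_s = 84 × 0.994 × 3 × 2 = 501 kips.
Design strength φR_n = 0.75 × 501 = 376 kips.

376 kips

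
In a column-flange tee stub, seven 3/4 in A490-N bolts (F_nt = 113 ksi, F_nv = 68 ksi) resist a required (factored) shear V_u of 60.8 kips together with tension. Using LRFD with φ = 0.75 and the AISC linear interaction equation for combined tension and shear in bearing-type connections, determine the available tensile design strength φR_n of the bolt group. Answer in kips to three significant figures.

A_b = π·0.75²/4 = 0.4418 in²; f_rv = 60.8 / (7 × 0.4418) = 19.66 ksi.
F'_nt = 1.3 F_nt − (F_nt / φF_nv) f_rv = 1.3·113 − (113/(0.75·68))·19.66 = 103.3 ksi, capped at F_nt → F'_nt = 103.3 ksi.
R_n = F'_nt · A_b · n = 103.3 × 0.4418 × 7 = 319.6 kips.
Design strength φR_n = 0.75 × 319.6 = 240 kips.

240 kips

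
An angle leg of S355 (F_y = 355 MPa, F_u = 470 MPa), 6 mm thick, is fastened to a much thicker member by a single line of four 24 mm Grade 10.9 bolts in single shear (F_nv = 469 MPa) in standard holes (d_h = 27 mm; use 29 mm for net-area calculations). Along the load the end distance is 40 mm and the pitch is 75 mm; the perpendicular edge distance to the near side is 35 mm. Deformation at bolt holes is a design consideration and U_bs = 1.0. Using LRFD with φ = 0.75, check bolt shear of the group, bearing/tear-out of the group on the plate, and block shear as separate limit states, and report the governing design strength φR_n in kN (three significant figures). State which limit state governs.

Bolt shear: A_b = π·24²/4 = 452.4 mm²; R_n = 469 × 452.4 × 4 × 1 / 1000 = 848.7 kN → 0.75 × 848.7 = 637 kN.
Bearing: edge l_c = 26.5, r_n = 89.68 kN; interior l_c = 48, r_n = 162.4 kN; R_n = 89.68 + 3·162.4 = 577 kN → 433 kN.
Block shear: A_gv = 1590, A_nv = 981, A_nt = 123 mm²; R_n = min(0.6F_uA_nv, 0.6F_yA_gv) + U_bs·F_u·A_nt = 334.5 kN → 251 kN.
Block shear governs: 251 kN.

251 kN (block shear governs)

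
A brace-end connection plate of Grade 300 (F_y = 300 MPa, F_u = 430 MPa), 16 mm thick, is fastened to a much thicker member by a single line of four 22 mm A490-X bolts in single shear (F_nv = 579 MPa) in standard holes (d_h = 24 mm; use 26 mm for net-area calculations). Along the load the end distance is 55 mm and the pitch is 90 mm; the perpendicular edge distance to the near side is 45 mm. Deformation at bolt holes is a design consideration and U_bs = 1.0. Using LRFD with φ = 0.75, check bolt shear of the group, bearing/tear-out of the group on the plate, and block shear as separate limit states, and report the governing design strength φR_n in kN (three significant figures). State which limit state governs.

660 kN (bolt shear governs)

Bolt shear: A_b = π·22²/4 = 380.1 mm²; R_n = 579 × 380.1 × 4 × 1 / 1000 = 880.4 kN → 0.75 × 880.4 = 660 kN.
Bearing: edge l_c = 43, r_n = 355 kN; interior l_c = 66, r_n = 363.3 kN; R_n = 355 + 3·363.3 = 1445 kN → 1080 kN.
Block shear: A_gv = 5200, A_nv = 3744, A_nt = 512 mm²; R_n = min(0.6F_uA_nv, 0.6F_yA_gv) + U_bs·F_u·A_nt = 1156 kN → 867 kN.
Bolt shear governs: 660 kN.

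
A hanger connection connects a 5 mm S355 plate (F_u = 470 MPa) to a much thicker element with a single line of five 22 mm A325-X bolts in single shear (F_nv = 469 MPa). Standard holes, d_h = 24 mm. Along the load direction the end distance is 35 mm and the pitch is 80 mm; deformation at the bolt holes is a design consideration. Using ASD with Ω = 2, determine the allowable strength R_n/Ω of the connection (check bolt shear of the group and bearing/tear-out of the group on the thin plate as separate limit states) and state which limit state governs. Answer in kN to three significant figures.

Bolt shear: A_b = π·22²/4 = 380.1 mm²; R_n = 469 × 380.1 × 5 × 1 / 1000 = 891.4 kN → 891.4 / 2 = 446 kN.
Bearing (1.2 l_c t F_u ≤ 2.4 d t F_u): upper limit = 2.4·22·5·470 / 1000 = 124.1 kN.
  Edge l_c = 35 − 24/2 = 23 → r_n = 64.86 kN; interior l_c = 80 − 24 = 56 → r_n = 124.1 kN.
  R_n,bearing = 1·64.86 + 4·124.1 = 561.2 kN → 561.2 / 2 = 281 kN.
Bearing governs: 281 kN.

281 kN (bearing governs)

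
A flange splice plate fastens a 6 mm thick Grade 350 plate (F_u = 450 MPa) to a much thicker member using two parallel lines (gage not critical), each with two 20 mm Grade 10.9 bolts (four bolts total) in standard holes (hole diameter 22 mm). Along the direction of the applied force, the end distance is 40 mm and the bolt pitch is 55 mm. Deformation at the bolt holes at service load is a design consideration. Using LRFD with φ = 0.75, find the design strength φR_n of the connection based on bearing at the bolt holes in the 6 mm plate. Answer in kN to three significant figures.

301 kN

Per bolt r_n = 1.2 l_c t F_u ≤ 2.4 d t F_u; upper limit = 2.4 × 20 × 6 × 450 / 1000 = 129.6 kN.
Edge bolt: l_c = 40 − 22/2 = 29 mm → 1.2 × 29 × 6 × 450 / 1000 = 93.96 → r_n = 93.96 kN.
Interior bolts: l_c = 55 − 22 = 33 mm → 1.2 × 33 × 6 × 450 / 1000 = 106.9 → r_n = 106.9 kN.
R_n = 2 × 93.96 + 2 × 106.9 = 401.8 kN.
Design strength φR_n = 0.75 × 401.8 = 301 kN.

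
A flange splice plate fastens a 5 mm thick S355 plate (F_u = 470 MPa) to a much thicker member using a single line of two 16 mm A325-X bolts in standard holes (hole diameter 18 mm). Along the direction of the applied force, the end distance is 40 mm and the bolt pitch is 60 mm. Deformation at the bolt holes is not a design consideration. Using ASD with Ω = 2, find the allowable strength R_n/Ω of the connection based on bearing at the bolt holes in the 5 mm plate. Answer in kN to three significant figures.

Per bolt r_n = 1.5 l_c t F_u ≤ 3.0 d t F_u; upper limit = 3.0 × 16 × 5 × 470 / 1000 = 112.8 kN.
Edge bolt: l_c = 40 − 18/2 = 31 mm → 1.5 × 31 × 5 × 470 / 1000 = 109.3 → r_n = 109.3 kN.
Interior bolts: l_c = 60 − 18 = 42 mm → 1.5 × 42 × 5 × 470 / 1000 = 148.1 → r_n = 112.8 kN.
R_n = 1 × 109.3 + 1 × 112.8 = 222.1 kN.
Allowable strength R_n/Ω = 222.1 / 2 = 111 kN.

111 kN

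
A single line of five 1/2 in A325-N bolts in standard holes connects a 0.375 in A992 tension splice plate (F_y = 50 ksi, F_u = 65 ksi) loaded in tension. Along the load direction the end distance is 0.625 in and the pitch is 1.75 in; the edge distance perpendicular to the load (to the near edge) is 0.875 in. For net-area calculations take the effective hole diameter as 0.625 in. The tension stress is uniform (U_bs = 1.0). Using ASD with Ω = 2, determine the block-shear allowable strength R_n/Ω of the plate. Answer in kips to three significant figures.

Shear plane L_v = 0.625 + 4·1.75 = 7.625 in; A_gv = 7.625 × 0.375 = 2.859 in².
A_nv = (7.625 − 4.5·0.625) × 0.375 = 1.805 in².
A_nt = (0.875 − 0.5·0.625) × 0.375 = 0.2109 in².
0.6 F_u A_nv = 70.38 kips; 0.6 F_y A_gv = 85.78 kips → shear rupture governs the shear term.
R_n = 70.38 + 1.0 × 65 × 0.2109 = 84.09 kips.
Allowable strength R_n/Ω = 84.09 / 2 = 42 kips.

42 kips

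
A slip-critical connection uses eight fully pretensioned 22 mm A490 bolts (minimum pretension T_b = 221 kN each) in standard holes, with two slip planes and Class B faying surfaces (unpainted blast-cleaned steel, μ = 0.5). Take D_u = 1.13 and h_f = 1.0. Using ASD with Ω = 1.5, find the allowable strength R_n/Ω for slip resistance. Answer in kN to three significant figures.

1330 kN

R_n = μ · D_u · h_f · T_b · n_s · n_b = 0.5 × 1.13 × 1.0 × 221 × 2 × 8 = 1998 kN.
Allowable strength R_n/Ω = 1998 / 1.5 = 1330 kN.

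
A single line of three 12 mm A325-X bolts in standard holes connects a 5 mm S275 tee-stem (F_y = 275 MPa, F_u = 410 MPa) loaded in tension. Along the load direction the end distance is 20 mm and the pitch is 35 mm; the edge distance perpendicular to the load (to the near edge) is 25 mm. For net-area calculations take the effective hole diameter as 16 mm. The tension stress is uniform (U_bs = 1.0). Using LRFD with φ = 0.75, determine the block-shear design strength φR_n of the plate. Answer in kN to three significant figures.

Shear plane L_v = 20 + 2·35 = 90 mm; A_gv = 90 × 5 = 450 mm².
A_nv = (90 − 2.5·16) × 5 = 250 mm².
A_nt = (25 − 0.5·16) × 5 = 85 mm².
0.6 F_u A_nv = 61.5 kN; 0.6 F_y A_gv = 74.25 kN → shear rupture governs the shear term.
R_n = 61.5 + 1.0 × 410 × 85 / 1000 = 96.35 kN.
Design strength φR_n = 0.75 × 96.35 = 72.3 kN.

72.3 kN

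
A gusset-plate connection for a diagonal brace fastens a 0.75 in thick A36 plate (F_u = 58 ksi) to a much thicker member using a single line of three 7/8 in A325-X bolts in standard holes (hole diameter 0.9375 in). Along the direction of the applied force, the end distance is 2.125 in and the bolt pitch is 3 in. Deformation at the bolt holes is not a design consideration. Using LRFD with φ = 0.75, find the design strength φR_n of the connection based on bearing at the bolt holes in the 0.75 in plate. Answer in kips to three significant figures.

Per bolt r_n = 1.5 l_c t F_u ≤ 3.0 d t F_u; upper limit = 3.0 × 0.875 × 0.75 × 58 = 114.2 kips.
Edge bolt: l_c = 2.125 − 0.9375/2 = 1.656 in → 1.5 × 1.656 × 0.75 × 58 = 108.1 → r_n = 108.1 kips.
Interior bolts: l_c = 3 − 0.9375 = 2.062 in → 1.5 × 2.062 × 0.75 × 58 = 134.6 → r_n = 114.2 kips.
R_n = 1 × 108.1 + 2 × 114.2 = 336.4 kips.
Design strength φR_n = 0.75 × 336.4 = 252 kips.

252 kips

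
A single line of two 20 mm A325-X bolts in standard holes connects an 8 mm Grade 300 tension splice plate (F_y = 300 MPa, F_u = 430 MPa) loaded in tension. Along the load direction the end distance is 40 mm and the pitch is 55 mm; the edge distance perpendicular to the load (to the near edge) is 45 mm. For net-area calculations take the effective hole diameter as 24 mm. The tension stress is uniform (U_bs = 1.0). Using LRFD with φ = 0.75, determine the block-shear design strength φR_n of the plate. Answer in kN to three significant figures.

176 kN

Shear plane L_v = 40 + 1·55 = 95 mm; A_gv = 95 × 8 = 760 mm².
A_nv = (95 − 1.5·24) × 8 = 472 mm².
A_nt = (45 − 0.5·24) × 8 = 264 mm².
0.6 F_u A_nv = 121.8 kN; 0.6 F_y A_gv = 136.8 kN → shear rupture governs the shear term.
R_n = 121.8 + 1.0 × 430 × 264 / 1000 = 235.3 kN.
Design strength φR_n = 0.75 × 235.3 = 176 kN.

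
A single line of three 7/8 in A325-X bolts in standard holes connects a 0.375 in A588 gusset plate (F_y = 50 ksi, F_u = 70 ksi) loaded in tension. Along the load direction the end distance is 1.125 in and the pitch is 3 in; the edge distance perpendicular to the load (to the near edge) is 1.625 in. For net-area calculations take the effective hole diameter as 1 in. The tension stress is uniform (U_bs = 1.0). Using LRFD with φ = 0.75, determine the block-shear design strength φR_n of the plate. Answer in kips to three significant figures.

76.8 kips

Shear plane L_v = 1.125 + 2·3 = 7.125 in; A_gv = 7.125 × 0.375 = 2.672 in².
A_nv = (7.125 − 2.5·1) × 0.375 = 1.734 in².
A_nt = (1.625 − 0.5·1) × 0.375 = 0.4219 in².
0.6 F_u A_nv = 72.84 kips; 0.6 F_y A_gv = 80.16 kips → shear rupture governs the shear term.
R_n = 72.84 + 1.0 × 70 × 0.4219 = 102.4 kips.
Design strength φR_n = 0.75 × 102.4 = 76.8 kips.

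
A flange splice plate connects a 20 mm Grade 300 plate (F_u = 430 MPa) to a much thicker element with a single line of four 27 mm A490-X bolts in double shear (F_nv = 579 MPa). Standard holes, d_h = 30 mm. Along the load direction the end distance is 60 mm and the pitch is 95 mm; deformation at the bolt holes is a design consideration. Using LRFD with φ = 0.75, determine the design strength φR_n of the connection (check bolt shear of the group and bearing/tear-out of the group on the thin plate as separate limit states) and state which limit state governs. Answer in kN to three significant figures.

Bolt shear: A_b = π·27²/4 = 572.6 mm²; R_n = 579 × 572.6 × 4 × 2 / 1000 = 2652 kN → 0.75 × 2652 = 1990 kN.
Bearing (1.2 l_c t F_u ≤ 2.4 d t F_u): upper limit = 2.4·27·20·430 / 1000 = 557.3 kN.
  Edge l_c = 60 − 30/2 = 45 → r_n = 464.4 kN; interior l_c = 95 − 30 = 65 → r_n = 557.3 kN.
  R_n,bearing = 1·464.4 + 3·557.3 = 2136 kN → 0.75 × 2136 = 1600 kN.
Bearing governs: 1600 kN.

1600 kN (bearing governs)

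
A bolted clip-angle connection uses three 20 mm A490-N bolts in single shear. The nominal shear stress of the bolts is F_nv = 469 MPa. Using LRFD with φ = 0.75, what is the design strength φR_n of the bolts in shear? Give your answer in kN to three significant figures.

A_b = π × 20² / 4 = 314.2 mm².
R_n = F_nv · A_b · n · n_s = 469 × 314.2 × 3 × 1 / 1000 = 442 kN.
Design strength φR_n = 0.75 × 442 = 332 kN.

332 kN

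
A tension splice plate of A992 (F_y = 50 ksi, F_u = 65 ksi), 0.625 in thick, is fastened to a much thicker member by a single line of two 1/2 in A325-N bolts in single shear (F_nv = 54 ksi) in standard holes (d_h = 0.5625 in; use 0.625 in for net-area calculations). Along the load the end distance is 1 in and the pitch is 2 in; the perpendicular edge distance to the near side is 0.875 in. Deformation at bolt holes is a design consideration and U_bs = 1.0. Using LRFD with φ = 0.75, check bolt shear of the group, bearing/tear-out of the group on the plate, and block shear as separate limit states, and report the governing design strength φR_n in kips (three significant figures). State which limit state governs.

15.9 kips (bolt shear governs)

Bolt shear: A_b = π·0.5²/4 = 0.1963 in²; R_n = 54 × 0.1963 × 2 × 1 = 21.21 kips → 0.75 × 21.21 = 15.9 kips.
Bearing: edge l_c = 0.7188, r_n = 35.04 kips; interior l_c = 1.438, r_n = 48.75 kips; R_n = 35.04 + 1·48.75 = 83.79 kips → 62.8 kips.
Block shear: A_gv = 1.875, A_nv = 1.289, A_nt = 0.3516 in²; R_n = min(0.6F_uA_nv, 0.6F_yA_gv) + U_bs·F_u·A_nt = 73.12 kips → 54.8 kips.
Bolt shear governs: 15.9 kips.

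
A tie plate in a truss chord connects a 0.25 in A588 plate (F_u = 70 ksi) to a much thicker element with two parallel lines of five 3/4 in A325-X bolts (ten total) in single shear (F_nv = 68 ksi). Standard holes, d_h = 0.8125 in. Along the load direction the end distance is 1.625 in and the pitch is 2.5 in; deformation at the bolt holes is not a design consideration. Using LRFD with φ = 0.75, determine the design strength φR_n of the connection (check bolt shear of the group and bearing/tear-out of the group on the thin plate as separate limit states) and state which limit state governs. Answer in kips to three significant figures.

Bolt shear: A_b = π·0.75²/4 = 0.4418 in²; R_n = 68 × 0.4418 × 10 × 1 = 300.4 kips → 0.75 × 300.4 = 225 kips.
Bearing (1.5 l_c t F_u ≤ 3.0 d t F_u): upper limit = 3.0·0.75·0.25·70 = 39.38 kips.
  Edge l_c = 1.625 − 0.8125/2 = 1.219 → r_n = 31.99 kips; interior l_c = 2.5 − 0.8125 = 1.688 → r_n = 39.38 kips.
  R_n,bearing = 2·31.99 + 8·39.38 = 379 kips → 0.75 × 379 = 284 kips.
Bolt shear governs: 225 kips.

225 kips (bolt shear governs)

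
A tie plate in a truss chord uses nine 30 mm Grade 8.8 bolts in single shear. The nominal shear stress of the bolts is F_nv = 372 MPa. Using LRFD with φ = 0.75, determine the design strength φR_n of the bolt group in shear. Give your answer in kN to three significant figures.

1770 kN

A_b = π × 30² / 4 = 706.9 mm².
R_n = F_nv · A_b · n · n_s = 372 × 706.9 × 9 × 1 / 1000 = 2367 kN.
Design strength φR_n = 0.75 × 2367 = 1770 kN.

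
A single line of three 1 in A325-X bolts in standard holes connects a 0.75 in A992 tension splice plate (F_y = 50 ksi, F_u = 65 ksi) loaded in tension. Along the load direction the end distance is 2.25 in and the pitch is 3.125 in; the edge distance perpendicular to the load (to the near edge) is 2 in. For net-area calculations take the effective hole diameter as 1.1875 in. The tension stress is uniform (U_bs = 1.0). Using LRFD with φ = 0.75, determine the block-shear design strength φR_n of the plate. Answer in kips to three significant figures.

Shear plane L_v = 2.25 + 2·3.125 = 8.5 in; A_gv = 8.5 × 0.75 = 6.375 in².
A_nv = (8.5 − 2.5·1.1875) × 0.75 = 4.148 in².
A_nt = (2 − 0.5·1.1875) × 0.75 = 1.055 in².
0.6 F_u A_nv = 161.8 kips; 0.6 F_y A_gv = 191.2 kips → shear rupture governs the shear term.
R_n = 161.8 + 1.0 × 65 × 1.055 = 230.3 kips.
Design strength φR_n = 0.75 × 230.3 = 173 kips.

173 kips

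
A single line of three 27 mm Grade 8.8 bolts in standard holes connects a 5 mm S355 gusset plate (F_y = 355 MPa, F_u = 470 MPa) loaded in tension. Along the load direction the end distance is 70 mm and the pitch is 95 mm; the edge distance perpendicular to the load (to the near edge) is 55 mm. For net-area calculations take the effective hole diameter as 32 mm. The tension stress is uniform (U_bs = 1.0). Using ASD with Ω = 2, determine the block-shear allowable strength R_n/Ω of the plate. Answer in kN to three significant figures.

Shear plane L_v = 70 + 2·95 = 260 mm; A_gv = 260 × 5 = 1300 mm².
A_nv = (260 − 2.5·32) × 5 = 900 mm².
A_nt = (55 − 0.5·32) × 5 = 195 mm².
0.6 F_u A_nv = 253.8 kN; 0.6 F_y A_gv = 276.9 kN → shear rupture governs the shear term.
R_n = 253.8 + 1.0 × 470 × 195 / 1000 = 345.5 kN.
Allowable strength R_n/Ω = 345.5 / 2 = 173 kN.

173 kN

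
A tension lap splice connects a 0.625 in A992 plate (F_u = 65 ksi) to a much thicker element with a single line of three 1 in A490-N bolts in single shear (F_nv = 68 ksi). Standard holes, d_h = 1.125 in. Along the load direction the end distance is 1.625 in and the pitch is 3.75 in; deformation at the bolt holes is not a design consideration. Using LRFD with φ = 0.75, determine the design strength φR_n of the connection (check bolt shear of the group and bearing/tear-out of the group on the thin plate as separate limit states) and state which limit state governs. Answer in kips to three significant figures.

120 kips (bolt shear governs)

Bolt shear: A_b = π·1²/4 = 0.7854 in²; R_n = 68 × 0.7854 × 3 × 1 = 160.2 kips → 0.75 × 160.2 = 120 kips.
Bearing (1.5 l_c t F_u ≤ 3.0 d t F_u): upper limit = 3.0·1·0.625·65 = 121.9 kips.
  Edge l_c = 1.625 − 1.125/2 = 1.062 → r_n = 64.75 kips; interior l_c = 3.75 − 1.125 = 2.625 → r_n = 121.9 kips.
  R_n,bearing = 1·64.75 + 2·121.9 = 308.5 kips → 0.75 × 308.5 = 231 kips.
Bolt shear governs: 120 kips.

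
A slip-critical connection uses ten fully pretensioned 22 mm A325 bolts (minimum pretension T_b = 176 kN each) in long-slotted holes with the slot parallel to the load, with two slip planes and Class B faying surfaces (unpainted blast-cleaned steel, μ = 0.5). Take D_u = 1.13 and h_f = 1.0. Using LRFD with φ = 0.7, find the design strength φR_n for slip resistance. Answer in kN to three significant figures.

R_n = μ · D_u · h_f · T_b · n_s · n_b = 0.5 × 1.13 × 1.0 × 176 × 2 × 10 = 1989 kN.
Design strength φR_n = 0.7 × 1989 = 1390 kN.

1390 kN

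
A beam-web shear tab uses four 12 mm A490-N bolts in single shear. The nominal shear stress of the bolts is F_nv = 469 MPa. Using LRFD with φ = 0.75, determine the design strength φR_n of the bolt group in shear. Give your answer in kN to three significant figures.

159 kN

A_b = π × 12² / 4 = 113.1 mm².
R_n = F_nv · A_b · n · n_s = 469 × 113.1 × 4 × 1 / 1000 = 212.2 kN.
Design strength φR_n = 0.75 × 212.2 = 159 kN.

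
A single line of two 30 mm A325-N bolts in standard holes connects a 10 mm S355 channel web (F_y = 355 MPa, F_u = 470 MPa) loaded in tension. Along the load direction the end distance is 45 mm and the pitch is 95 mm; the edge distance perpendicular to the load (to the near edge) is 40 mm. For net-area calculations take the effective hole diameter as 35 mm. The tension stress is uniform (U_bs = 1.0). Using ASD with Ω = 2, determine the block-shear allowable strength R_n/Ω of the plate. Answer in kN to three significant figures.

176 kN

Shear plane L_v = 45 + 1·95 = 140 mm; A_gv = 140 × 10 = 1400 mm².
A_nv = (140 − 1.5·35) × 10 = 875 mm².
A_nt = (40 − 0.5·35) × 10 = 225 mm².
0.6 F_u A_nv = 246.8 kN; 0.6 F_y A_gv = 298.2 kN → shear rupture governs the shear term.
R_n = 246.8 + 1.0 × 470 × 225 / 1000 = 352.5 kN.
Allowable strength R_n/Ω = 352.5 / 2 = 176 kN.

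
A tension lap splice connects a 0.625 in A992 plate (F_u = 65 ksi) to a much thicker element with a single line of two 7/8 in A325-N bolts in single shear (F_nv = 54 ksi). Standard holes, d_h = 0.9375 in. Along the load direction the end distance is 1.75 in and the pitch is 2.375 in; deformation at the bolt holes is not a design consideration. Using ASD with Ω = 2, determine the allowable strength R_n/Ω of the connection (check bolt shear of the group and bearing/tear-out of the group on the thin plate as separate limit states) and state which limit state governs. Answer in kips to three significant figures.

Bolt shear: A_b = π·0.875²/4 = 0.6013 in²; R_n = 54 × 0.6013 × 2 × 1 = 64.94 kips → 64.94 / 2 = 32.5 kips.
Bearing (1.5 l_c t F_u ≤ 3.0 d t F_u): upper limit = 3.0·0.875·0.625·65 = 106.6 kips.
  Edge l_c = 1.75 − 0.9375/2 = 1.281 → r_n = 78.08 kips; interior l_c = 2.375 − 0.9375 = 1.438 → r_n = 87.6 kips.
  R_n,bearing = 1·78.08 + 1·87.6 = 165.7 kips → 165.7 / 2 = 82.8 kips.
Bolt shear governs: 32.5 kips.

32.5 kips (bolt shear governs)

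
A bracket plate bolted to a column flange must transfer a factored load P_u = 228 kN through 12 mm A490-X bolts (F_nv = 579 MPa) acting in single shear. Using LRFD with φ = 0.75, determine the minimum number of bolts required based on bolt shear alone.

5 bolts

A_b = π·12²/4 = 113.1 mm².
Per-bolt design strength φR_n = 0.75 × 579 × 113.1 × 1 / 1000 = 49.11 kN.
n ≥ 228 / 49.11 = 4.642 → use 5 bolts.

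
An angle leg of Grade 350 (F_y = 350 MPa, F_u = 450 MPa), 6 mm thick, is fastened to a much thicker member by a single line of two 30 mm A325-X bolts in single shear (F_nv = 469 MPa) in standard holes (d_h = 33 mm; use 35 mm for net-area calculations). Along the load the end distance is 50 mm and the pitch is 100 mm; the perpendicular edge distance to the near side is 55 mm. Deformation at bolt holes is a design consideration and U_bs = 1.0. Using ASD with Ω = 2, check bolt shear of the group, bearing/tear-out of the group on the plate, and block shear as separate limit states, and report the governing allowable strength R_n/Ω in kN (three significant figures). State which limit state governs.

Bolt shear: A_b = π·30²/4 = 706.9 mm²; R_n = 469 × 706.9 × 2 × 1 / 1000 = 663 kN → 663 / 2 = 332 kN.
Bearing: edge l_c = 33.5, r_n = 108.5 kN; interior l_c = 67, r_n = 194.4 kN; R_n = 108.5 + 1·194.4 = 302.9 kN → 151 kN.
Block shear: A_gv = 900, A_nv = 585, A_nt = 225 mm²; R_n = min(0.6F_uA_nv, 0.6F_yA_gv) + U_bs·F_u·A_nt = 259.2 kN → 130 kN.
Block shear governs: 130 kN.

130 kN (block shear governs)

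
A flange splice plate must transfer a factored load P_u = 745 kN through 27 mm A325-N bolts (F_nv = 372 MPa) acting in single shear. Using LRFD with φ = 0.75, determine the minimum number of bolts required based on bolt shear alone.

A_b = π·27²/4 = 572.6 mm².
Per-bolt design strength φR_n = 0.75 × 372 × 572.6 × 1 / 1000 = 159.7 kN.
n ≥ 745 / 159.7 = 4.664 → use 5 bolts.

5 bolts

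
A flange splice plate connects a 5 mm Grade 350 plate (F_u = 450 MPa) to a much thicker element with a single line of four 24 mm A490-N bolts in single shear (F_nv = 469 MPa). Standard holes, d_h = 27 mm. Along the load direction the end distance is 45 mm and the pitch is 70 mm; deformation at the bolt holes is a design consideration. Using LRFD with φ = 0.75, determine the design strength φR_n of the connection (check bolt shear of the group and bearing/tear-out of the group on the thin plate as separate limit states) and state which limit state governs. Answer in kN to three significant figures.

325 kN (bearing governs)

Bolt shear: A_b = π·24²/4 = 452.4 mm²; R_n = 469 × 452.4 × 4 × 1 / 1000 = 848.7 kN → 0.75 × 848.7 = 637 kN.
Bearing (1.2 l_c t F_u ≤ 2.4 d t F_u): upper limit = 2.4·24·5·450 / 1000 = 129.6 kN.
  Edge l_c = 45 − 27/2 = 31.5 → r_n = 85.05 kN; interior l_c = 70 − 27 = 43 → r_n = 116.1 kN.
  R_n,bearing = 1·85.05 + 3·116.1 = 433.4 kN → 0.75 × 433.4 = 325 kN.
Bearing governs: 325 kN.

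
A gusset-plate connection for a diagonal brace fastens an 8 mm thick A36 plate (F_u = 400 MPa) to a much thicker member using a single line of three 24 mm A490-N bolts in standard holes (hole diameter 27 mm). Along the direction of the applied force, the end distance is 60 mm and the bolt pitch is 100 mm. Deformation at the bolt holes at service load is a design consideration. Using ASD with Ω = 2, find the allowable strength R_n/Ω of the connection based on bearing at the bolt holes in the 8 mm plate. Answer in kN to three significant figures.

Per bolt r_n = 1.2 l_c t F_u ≤ 2.4 d t F_u; upper limit = 2.4 × 24 × 8 × 400 / 1000 = 184.3 kN.
Edge bolt: l_c = 60 − 27/2 = 46.5 mm → 1.2 × 46.5 × 8 × 400 / 1000 = 178.6 → r_n = 178.6 kN.
Interior bolts: l_c = 100 − 27 = 73 mm → 1.2 × 73 × 8 × 400 / 1000 = 280.3 → r_n = 184.3 kN.
R_n = 1 × 178.6 + 2 × 184.3 = 547.2 kN.
Allowable strength R_n/Ω = 547.2 / 2 = 274 kN.

274 kN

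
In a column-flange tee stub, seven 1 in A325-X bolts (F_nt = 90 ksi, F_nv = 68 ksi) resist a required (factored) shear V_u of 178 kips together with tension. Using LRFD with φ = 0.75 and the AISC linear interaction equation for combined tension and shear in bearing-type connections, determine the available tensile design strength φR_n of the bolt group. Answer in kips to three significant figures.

247 kips

A_b = π·1²/4 = 0.7854 in²; f_rv = 178 / (7 × 0.7854) = 32.38 ksi.
F'_nt = 1.3 F_nt − (F_nt / φF_nv) f_rv = 1.3·90 − (90/(0.75·68))·32.38 = 59.86 ksi, capped at F_nt → F'_nt = 59.86 ksi.
R_n = F'_nt · A_b · n = 59.86 × 0.7854 × 7 = 329.1 kips.
Design strength φR_n = 0.75 × 329.1 = 247 kips.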